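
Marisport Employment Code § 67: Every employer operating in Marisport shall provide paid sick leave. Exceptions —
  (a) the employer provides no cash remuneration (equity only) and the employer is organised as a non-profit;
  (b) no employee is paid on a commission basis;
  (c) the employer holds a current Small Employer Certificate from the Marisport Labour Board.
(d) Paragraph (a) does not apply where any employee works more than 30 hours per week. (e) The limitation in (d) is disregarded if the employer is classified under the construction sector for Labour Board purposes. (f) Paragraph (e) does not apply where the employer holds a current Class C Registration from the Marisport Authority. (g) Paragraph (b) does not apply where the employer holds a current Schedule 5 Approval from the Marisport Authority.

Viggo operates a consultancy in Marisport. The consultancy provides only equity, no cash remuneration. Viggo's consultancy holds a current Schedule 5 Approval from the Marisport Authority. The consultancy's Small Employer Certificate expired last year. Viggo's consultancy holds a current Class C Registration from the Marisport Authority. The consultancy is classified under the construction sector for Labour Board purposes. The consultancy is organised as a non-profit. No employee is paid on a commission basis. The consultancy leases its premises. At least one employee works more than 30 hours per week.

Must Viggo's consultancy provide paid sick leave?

Yes — Viggo's consultancy must provide paid sick leave.

All of (a)'s requirements are met (remuneration is equity-only; the employer is a non-profit). Turning to paragraphs (d)–(f): (d) operates against (a): at least one employee exceeds 30 hours/week. (e) applies (the consultancy is classified under the construction sector), but is itself disapplied by (f): (f) is engaged — a current Class C Registration is held. So (a) is unavailable.
Exception (b) is satisfied on its face — no employee is paid on commission. However, paragraph (g) must be considered: (g) applies — a current Schedule 5 Approval is held. So (b) is unavailable.
Exception (c) fails — the Small Employer Certificate has expired.
No exception applies. The general rule governs.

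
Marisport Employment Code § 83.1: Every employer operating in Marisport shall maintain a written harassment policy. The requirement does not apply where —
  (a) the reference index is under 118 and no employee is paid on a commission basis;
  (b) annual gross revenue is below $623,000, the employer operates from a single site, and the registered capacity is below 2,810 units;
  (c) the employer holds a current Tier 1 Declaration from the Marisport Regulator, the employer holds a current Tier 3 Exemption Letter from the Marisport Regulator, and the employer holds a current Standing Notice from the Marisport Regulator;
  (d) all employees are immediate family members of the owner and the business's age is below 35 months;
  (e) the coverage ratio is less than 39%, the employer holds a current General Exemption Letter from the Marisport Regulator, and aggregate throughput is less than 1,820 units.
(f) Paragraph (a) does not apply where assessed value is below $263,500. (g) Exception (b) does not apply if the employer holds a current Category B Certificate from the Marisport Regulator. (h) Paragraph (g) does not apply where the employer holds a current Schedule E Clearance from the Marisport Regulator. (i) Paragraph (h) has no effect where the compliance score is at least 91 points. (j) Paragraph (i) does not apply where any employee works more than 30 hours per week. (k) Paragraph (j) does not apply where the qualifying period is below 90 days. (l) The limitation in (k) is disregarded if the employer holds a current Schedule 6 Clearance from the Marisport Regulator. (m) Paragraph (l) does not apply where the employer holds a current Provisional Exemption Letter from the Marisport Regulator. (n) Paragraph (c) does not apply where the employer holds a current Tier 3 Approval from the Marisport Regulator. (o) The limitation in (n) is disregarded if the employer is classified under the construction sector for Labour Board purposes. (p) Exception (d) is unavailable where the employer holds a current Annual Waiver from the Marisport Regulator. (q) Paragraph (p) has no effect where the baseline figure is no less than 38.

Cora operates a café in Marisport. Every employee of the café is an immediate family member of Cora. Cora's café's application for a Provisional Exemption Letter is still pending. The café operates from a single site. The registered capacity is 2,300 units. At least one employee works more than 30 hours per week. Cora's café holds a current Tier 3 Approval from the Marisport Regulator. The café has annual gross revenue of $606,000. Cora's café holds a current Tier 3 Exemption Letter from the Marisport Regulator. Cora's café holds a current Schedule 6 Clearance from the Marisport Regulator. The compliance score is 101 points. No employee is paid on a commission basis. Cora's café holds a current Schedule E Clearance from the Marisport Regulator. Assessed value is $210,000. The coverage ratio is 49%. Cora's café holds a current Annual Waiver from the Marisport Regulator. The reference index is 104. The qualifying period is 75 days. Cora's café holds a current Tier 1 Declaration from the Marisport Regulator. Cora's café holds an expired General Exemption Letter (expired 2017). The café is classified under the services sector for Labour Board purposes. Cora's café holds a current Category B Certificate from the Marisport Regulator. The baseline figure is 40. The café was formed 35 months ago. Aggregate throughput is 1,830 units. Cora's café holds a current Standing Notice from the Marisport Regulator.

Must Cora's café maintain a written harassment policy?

All of (a)'s requirements are met (the reference index is 104, under the 118 limit; no employee is paid on commission). However, paragraph (f) must be considered: (f) is engaged — assessed value is $210,000, below the $263,500 limit. (a) is therefore removed.
Exception (b): annual gross revenue is $606,000, below the $623,000 limit; the employer operates from a single site; the registered capacity is 2,300 units, below the 2,810 units limit — every condition holds. Considering the limiting provisions: (g) is engaged (a current Category B Certificate is held), but is displaced by (h): (h) is engaged — a current Schedule E Clearance is held. (i) would limit (h) — the compliance score is 101 points, meeting the 91 points threshold — but (j) sets (i) aside: (j) operates against (i): at least one employee exceeds 30 hours/week. (k) is engaged (the qualifying period is 75 days, below the 90 days limit), but is set aside by (l): (l) operates against (k): a current Schedule 6 Clearance is held. (m), which would lift (l), is not engaged — the Provisional Exemption Letter is not current. So (b) applies.
All of (c)'s requirements are met (a current Tier 1 Declaration is held; a current Tier 3 Exemption Letter is held; a current Standing Notice is held). But: (n) operates against (c): a current Tier 3 Approval is held. (o), which would lift (n), is not engaged — the café is classified under the services sector. Exception (c) does not apply.
Exception (d) requires that the business's age is below 35 months; but the business's age is 35 months, not below 35 months, so (d) is unavailable.
Exception (e) does not apply: the coverage ratio is 49%, not less than 39%.

No — exception (b) applies; Cora's café is not required to maintain a written harassment policy.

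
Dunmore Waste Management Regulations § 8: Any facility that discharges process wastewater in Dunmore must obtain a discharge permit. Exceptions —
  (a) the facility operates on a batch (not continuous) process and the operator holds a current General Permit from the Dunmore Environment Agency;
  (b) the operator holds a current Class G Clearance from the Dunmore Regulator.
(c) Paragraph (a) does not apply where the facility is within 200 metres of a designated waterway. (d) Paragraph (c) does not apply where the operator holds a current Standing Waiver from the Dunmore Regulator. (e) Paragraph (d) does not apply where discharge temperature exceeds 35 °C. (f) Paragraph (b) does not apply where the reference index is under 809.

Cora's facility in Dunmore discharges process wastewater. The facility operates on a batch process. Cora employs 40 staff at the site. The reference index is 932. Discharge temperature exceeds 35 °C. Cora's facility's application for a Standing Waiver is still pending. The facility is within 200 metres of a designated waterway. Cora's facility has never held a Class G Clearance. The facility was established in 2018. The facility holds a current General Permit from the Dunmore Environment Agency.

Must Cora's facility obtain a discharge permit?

All of (a)'s requirements are met (the facility operates on a batch process; a current General Permit is held). Turning to paragraphs (c)–(e): (c) is engaged — the facility is within 200 m of a designated waterway. (d) is not engaged (there is no Standing Waiver in force), so (c) stands. Exception (a) does not apply.
Exception (b) requires that the operator holds a current Class G Clearance from the Dunmore Regulator; but no current Class G Clearance is held, so (b) is unavailable.
Every exception is unavailable, so the rule governs.

Yes — Cora's facility must obtain a discharge permit.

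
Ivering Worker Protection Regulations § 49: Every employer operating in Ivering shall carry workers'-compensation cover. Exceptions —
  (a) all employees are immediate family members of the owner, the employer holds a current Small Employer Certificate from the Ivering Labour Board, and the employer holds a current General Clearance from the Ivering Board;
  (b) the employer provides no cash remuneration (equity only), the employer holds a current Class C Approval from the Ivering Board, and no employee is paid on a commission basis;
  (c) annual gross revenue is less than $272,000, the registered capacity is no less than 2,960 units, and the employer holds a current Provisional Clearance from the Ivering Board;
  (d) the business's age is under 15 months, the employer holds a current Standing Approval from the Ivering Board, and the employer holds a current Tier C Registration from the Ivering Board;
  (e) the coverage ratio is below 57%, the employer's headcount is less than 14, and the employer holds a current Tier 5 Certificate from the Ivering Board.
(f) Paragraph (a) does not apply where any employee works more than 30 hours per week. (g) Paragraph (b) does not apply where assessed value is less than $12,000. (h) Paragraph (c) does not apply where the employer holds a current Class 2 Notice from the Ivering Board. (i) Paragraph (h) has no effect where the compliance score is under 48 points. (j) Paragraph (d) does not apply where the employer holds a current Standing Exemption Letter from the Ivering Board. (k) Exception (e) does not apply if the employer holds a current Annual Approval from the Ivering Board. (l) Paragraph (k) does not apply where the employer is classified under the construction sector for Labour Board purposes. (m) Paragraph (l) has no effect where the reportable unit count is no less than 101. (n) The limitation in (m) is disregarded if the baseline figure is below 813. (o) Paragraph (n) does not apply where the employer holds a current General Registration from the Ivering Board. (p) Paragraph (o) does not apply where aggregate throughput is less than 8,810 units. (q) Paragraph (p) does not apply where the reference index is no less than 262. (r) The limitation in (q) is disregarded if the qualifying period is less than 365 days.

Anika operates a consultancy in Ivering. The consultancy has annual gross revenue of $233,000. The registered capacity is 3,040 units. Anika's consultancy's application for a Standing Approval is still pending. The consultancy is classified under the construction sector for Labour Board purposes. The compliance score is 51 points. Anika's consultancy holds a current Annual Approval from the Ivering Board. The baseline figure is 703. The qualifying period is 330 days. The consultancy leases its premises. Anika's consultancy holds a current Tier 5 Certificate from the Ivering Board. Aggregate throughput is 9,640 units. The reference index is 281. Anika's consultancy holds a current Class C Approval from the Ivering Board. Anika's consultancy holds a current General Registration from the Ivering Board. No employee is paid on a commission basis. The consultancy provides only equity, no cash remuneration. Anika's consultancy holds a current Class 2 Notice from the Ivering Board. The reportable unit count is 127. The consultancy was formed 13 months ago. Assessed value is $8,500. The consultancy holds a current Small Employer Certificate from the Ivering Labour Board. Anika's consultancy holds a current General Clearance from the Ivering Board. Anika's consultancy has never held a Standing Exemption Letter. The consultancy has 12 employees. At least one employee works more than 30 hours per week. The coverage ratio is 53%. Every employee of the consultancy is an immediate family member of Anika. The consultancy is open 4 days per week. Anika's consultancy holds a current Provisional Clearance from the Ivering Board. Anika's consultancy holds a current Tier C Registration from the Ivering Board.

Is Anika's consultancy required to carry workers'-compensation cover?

Yes — Anika's consultancy must carry workers'-compensation cover.

Exception (a) is satisfied on its face — every employee is an immediate family member; a current Small Employer Certificate is held; a current General Clearance is held. But: (f) is engaged — at least one employee exceeds 30 hours/week. Exception (a) does not apply.
Exception (b) is satisfied on its face — remuneration is equity-only; a current Class C Approval is held; no employee is paid on commission. But applying paragraph (g): (g) applies — assessed value is $8,500, less than the $12,000 limit. (b) is therefore removed.
All of (c)'s requirements are met (annual gross revenue is $233,000, less than the $272,000 limit; the registered capacity is 3,040 units, meeting the 2,960 units threshold; a current Provisional Clearance is held). Turning to paragraphs (h)–(i): (h) is engaged — a current Class 2 Notice is held. (i) is not engaged (the compliance score is 51 points, not under 48 points), so (h) stands. (c) is therefore removed.
Exception (d) fails — the Standing Approval is not current.
Exception (e): the coverage ratio is 53%, below the 57% limit; the employer's headcount is 12, less than the 14 limit; a current Tier 5 Certificate is held — every condition holds. But applying paragraphs (k)–(r): (k) operates against (e): a current Annual Approval is held. (l) would limit (k) — the consultancy is classified under the construction sector — but (m) sets (l) aside: (m) operates — the reportable unit count is 127, meeting the 101 threshold. (n) would limit (m) — the baseline figure is 703, below the 813 limit — but (o) sets (n) aside: (o) applies — a current General Registration is held. (p), which would lift (o), does not operate here — aggregate throughput is 9,640 units, not less than 8,810 units. So (e) is unavailable.
None of the exceptions is available; § 49 applies in full.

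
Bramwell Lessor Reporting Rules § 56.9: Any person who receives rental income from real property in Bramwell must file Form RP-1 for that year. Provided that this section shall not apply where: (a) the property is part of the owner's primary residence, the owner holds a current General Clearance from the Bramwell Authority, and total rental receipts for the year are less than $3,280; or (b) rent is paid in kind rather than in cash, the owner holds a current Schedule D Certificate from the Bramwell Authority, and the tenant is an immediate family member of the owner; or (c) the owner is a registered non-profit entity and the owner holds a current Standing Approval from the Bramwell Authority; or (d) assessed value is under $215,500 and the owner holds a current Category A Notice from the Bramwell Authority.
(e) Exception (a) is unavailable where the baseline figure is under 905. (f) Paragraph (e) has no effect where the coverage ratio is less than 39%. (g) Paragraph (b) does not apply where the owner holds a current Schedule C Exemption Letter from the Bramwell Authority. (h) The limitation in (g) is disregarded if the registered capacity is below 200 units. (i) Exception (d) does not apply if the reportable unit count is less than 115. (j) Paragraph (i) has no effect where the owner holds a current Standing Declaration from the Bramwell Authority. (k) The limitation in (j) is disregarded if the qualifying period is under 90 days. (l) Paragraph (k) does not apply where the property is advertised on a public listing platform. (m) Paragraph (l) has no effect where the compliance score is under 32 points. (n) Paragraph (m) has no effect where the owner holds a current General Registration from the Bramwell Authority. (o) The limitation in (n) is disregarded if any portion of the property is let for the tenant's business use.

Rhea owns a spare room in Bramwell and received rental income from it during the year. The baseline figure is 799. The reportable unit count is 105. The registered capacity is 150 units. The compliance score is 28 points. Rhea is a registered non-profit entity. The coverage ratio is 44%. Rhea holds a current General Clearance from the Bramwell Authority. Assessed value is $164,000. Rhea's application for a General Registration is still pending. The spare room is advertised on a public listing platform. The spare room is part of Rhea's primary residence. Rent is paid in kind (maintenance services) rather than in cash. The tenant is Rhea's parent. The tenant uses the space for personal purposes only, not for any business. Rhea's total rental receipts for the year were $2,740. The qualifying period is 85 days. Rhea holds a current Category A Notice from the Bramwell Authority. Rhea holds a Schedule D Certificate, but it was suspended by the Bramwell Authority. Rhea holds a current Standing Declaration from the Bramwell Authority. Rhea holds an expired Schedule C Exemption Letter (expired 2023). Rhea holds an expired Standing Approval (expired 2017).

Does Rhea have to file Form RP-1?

Yes — Rhea must file Form RP-1.

Exception (a): the spare room is part of the primary residence; a current General Clearance is held; total rental receipts for the year are $2,740, less than the $3,280 limit — every condition holds. However, paragraphs (e)–(f) must be considered: (e) operates against (a): the baseline figure is 799, under the 905 limit. (f) does not operate here (the coverage ratio is 44%, not less than 39%), so (e) stands. So (a) is unavailable.
Exception (b) fails — no current Schedule D Certificate is held.
Exception (c) fails — the Standing Approval is not current.
Exception (d): assessed value is $164,000, under the $215,500 limit; a current Category A Notice is held — every condition holds. Turning to paragraphs (i)–(o): (i) operates against (d): the reportable unit count is 105, less than the 115 limit. (j) operates (a current Standing Declaration is held), but is displaced by (k): (k) operates — the qualifying period is 85 days, under the 90 days limit. (l) operates (the property is publicly advertised), but is displaced by (m): (m) operates — the compliance score is 28 points, under the 32 points limit. (n) is not triggered (no current General Registration is held), so (m) stands. Exception (d) does not apply.
Every exception is unavailable, so the rule governs.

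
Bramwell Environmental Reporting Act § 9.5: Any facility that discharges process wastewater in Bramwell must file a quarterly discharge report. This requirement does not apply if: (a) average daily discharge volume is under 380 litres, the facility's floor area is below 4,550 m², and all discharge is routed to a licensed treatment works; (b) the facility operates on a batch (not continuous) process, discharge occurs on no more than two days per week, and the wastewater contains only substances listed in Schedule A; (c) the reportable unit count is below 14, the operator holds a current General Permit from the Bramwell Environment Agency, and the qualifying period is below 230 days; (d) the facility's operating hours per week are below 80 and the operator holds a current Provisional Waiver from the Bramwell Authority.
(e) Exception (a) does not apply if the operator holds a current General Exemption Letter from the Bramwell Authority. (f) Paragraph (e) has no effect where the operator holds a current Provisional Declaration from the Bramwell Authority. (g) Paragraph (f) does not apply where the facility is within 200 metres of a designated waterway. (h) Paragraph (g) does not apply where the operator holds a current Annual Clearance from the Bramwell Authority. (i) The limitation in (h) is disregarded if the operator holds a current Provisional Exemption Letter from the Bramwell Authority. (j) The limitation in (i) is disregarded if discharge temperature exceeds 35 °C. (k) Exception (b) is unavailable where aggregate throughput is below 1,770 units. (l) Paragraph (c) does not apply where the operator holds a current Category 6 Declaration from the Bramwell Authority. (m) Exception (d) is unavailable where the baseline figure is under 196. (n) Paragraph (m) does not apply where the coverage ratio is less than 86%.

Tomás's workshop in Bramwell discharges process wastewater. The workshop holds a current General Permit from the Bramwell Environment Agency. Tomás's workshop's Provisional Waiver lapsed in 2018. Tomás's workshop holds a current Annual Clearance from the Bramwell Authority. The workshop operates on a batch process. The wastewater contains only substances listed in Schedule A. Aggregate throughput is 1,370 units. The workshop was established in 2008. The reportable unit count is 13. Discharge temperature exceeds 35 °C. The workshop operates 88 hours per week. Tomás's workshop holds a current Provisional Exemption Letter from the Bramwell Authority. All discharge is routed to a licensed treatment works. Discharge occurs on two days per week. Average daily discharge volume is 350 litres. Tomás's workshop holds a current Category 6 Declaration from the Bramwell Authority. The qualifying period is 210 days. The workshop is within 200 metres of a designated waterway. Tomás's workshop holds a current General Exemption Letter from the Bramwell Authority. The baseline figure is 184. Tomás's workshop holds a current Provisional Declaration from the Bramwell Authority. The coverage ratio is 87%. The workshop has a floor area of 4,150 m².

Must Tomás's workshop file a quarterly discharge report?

Exception (a)'s conditions are all satisfied: average daily discharge volume is 350 litres, under the 380 litres limit; the facility's floor area is 4,150 m², below the 4,550 m² limit; discharge is routed to a licensed treatment works. Applying paragraphs (e)–(j): (e) operates (a current General Exemption Letter is held), but is displaced by (f): (f) operates against (e): a current Provisional Declaration is held. (g) is triggered (the workshop is within 200 m of a designated waterway), but yields to (h): (h) operates against (g): a current Annual Clearance is held. (i) applies (a current Provisional Exemption Letter is held), but is set aside by (j): (j) operates against (i): discharge temperature exceeds 35 °C. (a) remains available.
Exception (b) is satisfied on its face — the facility operates on a batch process; discharge occurs on no more than two days per week; the wastewater is Schedule-A-only. But applying paragraph (k): (k) operates against (b): aggregate throughput is 1,370 units, below the 1,770 units limit. (b) is therefore removed.
Exception (c): the reportable unit count is 13, below the 14 limit; a current General Permit is held; the qualifying period is 210 days, below the 230 days limit — every condition holds. However, paragraph (l) must be considered: (l) operates against (c): a current Category 6 Declaration is held. So (c) is unavailable.
Exception (d) requires that the facility's operating hours per week are below 80; but the facility's operating hours per week are 88, not below 80, so (d) is unavailable.

No — exception (a) applies; Tomás's workshop is not required to file a quarterly discharge report.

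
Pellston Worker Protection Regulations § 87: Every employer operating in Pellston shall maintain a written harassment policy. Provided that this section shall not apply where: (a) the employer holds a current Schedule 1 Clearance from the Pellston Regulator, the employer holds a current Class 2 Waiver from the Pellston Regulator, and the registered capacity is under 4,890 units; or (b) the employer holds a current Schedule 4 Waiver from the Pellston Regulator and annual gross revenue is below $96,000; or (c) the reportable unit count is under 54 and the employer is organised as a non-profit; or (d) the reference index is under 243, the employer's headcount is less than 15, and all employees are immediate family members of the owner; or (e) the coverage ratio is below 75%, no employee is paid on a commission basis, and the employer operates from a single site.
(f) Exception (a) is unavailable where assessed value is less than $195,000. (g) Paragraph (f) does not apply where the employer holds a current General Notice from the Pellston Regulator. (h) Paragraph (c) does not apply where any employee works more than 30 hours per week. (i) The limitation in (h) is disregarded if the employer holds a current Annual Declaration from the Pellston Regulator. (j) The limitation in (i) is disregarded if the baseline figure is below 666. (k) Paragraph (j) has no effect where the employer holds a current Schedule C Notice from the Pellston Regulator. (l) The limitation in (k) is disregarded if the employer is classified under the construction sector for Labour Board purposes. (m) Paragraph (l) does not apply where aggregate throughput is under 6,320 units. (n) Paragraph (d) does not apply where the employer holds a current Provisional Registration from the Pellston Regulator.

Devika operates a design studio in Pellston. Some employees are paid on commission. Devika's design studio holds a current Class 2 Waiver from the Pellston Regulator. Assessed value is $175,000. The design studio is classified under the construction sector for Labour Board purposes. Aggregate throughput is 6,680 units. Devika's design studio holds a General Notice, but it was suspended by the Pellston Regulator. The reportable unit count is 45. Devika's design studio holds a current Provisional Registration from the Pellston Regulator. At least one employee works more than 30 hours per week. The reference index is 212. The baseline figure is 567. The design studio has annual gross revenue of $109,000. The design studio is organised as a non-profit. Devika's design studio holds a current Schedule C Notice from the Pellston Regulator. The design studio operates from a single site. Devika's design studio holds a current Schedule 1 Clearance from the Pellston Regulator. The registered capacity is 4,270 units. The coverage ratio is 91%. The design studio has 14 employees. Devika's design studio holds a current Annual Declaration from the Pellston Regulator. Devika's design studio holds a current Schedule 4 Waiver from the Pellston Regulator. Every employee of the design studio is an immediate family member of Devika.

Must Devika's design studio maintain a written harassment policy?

Yes — Devika's design studio must maintain a written harassment policy.

Exception (a): a current Schedule 1 Clearance is held; a current Class 2 Waiver is held; the registered capacity is 4,270 units, under the 4,890 units limit — every condition holds. But applying paragraphs (f)–(g): (f) operates against (a): assessed value is $175,000, less than the $195,000 limit. (g) is not triggered (there is no General Notice in force), so (f) stands. So (a) is unavailable.
Exception (b) requires that annual gross revenue is below $96,000; but annual gross revenue is $109,000, not below $96,000, so (b) is unavailable.
Exception (c) is satisfied on its face — the reportable unit count is 45, under the 54 limit; the employer is a non-profit. Turning to paragraphs (h)–(m): (h) is triggered — at least one employee exceeds 30 hours/week. (i) is triggered (a current Annual Declaration is held), but is set aside by (j): (j) is triggered — the baseline figure is 567, below the 666 limit. (k) would limit (j) — a current Schedule C Notice is held — but (l) sets (k) aside: (l) operates — the design studio is classified under the construction sector. (m) is not engaged (aggregate throughput is 6,680 units, not under 6,320 units), so (l) stands. (c) is therefore removed.
Exception (d): the reference index is 212, under the 243 limit; the employer's headcount is 14, less than the 15 limit; every employee is an immediate family member — every condition holds. But applying paragraph (n): (n) operates against (d): a current Provisional Registration is held. So (d) is unavailable.
Exception (e) fails — the coverage ratio is 91%, not below 75%.
No exception displaces § 87.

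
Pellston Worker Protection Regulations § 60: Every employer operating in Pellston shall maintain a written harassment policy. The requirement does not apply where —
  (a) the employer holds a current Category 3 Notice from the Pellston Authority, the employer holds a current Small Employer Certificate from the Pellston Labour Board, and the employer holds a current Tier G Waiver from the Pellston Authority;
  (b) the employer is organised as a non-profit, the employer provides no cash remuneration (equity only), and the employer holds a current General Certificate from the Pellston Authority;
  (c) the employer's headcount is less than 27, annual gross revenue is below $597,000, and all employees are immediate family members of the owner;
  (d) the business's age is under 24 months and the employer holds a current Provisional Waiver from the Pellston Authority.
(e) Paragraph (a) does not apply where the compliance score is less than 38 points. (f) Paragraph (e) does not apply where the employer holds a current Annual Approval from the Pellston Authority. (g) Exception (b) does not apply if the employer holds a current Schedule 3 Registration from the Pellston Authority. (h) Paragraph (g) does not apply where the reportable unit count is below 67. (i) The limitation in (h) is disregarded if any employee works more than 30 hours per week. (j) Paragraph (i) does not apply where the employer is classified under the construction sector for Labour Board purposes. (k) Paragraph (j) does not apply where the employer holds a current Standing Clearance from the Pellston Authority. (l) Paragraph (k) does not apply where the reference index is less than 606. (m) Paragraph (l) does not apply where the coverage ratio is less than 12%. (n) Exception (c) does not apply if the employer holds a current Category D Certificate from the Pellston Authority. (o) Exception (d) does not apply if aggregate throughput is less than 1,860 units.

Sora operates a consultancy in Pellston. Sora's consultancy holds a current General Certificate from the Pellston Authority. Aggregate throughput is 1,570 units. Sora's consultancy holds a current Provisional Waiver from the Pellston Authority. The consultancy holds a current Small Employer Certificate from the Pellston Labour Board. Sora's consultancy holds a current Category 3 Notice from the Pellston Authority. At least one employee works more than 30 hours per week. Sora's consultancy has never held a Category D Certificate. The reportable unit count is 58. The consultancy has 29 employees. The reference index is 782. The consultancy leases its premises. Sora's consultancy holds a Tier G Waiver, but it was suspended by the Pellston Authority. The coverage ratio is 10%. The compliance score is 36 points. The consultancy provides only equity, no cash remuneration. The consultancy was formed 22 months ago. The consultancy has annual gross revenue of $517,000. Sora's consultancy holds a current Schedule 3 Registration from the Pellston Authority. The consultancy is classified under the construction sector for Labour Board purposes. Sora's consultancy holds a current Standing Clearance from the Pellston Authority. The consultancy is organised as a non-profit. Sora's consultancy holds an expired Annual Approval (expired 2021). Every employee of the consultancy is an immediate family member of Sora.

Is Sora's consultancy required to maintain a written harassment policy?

Yes — Sora's consultancy must maintain a written harassment policy.

Exception (a) fails — the Tier G Waiver is not current.
Exception (b)'s conditions are all satisfied: the employer is a non-profit; remuneration is equity-only; a current General Certificate is held. But: (g) operates against (b): a current Schedule 3 Registration is held. (h) would limit (g) — the reportable unit count is 58, below the 67 limit — but (i) sets (h) aside: (i) operates against (h): at least one employee exceeds 30 hours/week. (j) would limit (i) — the consultancy is classified under the construction sector — but (k) sets (j) aside: (k) applies — a current Standing Clearance is held. (l), which would lift (k), is inapplicable — the reference index is 782, not less than 606. (b) is therefore removed.
Exception (c) fails — the employer's headcount is 29, not less than 27.
All of (d)'s requirements are met (the business's age is 22 months, under the 24 months limit; a current Provisional Waiver is held). But: (o) operates against (d): aggregate throughput is 1,570 units, less than the 1,860 units limit. (d) is therefore removed.
Every exception is unavailable, so the rule governs.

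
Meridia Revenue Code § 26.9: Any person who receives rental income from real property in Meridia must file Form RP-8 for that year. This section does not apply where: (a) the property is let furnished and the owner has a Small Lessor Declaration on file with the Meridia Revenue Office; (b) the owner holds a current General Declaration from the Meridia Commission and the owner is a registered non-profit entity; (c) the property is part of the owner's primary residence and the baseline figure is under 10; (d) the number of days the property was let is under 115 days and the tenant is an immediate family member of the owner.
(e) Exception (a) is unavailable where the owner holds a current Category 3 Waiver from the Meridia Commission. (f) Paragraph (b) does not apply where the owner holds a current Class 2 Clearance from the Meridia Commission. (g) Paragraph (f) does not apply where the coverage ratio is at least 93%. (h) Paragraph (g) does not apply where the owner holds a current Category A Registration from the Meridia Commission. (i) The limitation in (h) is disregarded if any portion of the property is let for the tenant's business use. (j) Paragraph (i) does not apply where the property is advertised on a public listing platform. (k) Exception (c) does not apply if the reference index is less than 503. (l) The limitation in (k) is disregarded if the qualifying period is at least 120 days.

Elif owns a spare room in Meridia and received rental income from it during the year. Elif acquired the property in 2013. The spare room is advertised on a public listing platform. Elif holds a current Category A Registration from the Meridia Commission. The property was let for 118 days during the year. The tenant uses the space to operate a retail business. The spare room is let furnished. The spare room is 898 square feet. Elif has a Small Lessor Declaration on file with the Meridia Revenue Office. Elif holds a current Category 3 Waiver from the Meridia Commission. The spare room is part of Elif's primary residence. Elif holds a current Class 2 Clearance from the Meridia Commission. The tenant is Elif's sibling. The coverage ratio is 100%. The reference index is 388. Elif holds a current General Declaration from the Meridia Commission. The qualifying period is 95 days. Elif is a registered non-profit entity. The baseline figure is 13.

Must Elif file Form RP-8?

Yes — Elif must file Form RP-8.

All of (a)'s requirements are met (the property is let furnished; a Small Lessor Declaration is on file). But: (e) is engaged — a current Category 3 Waiver is held. So (a) is unavailable.
All of (b)'s requirements are met (a current General Declaration is held; Elif is a registered non-profit). But applying paragraphs (f)–(j): (f) is triggered — a current Class 2 Clearance is held. (g) would limit (f) — the coverage ratio is 100%, meeting the 93% threshold — but (h) sets (g) aside: (h) is triggered — a current Category A Registration is held. (i) operates (the space is let for business use), but yields to (j): (j) is engaged — the property is publicly advertised. (b) is therefore removed.
Exception (c) requires that the baseline figure is under 10; but the baseline figure is 13, not under 10, so (c) is unavailable.
Exception (d) fails — the number of days the property was let is 118 days, not under 115 days.
No exception displaces § 26.9.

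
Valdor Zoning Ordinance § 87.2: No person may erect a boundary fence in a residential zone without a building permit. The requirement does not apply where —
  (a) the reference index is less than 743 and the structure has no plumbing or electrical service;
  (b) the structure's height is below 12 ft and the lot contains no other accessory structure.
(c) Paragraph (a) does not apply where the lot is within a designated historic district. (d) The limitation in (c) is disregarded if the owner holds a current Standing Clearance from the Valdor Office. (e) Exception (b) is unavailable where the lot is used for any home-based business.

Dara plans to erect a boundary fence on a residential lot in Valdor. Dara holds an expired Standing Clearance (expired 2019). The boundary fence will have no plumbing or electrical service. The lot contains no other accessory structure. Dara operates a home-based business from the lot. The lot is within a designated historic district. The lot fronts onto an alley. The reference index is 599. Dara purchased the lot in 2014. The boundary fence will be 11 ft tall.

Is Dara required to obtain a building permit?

Exception (a) is satisfied on its face — the reference index is 599, less than the 743 limit; there is no plumbing or electrical service. But: (c) operates — the lot is in a historic district. (d), which would lift (c), is inapplicable — the Standing Clearance is not current. Exception (a) does not apply.
Exception (b): the structure's height is 11 ft, below the 12 ft limit; the lot has no other accessory structure — every condition holds. But: (e) operates — a home-based business operates on the lot. (b) is therefore removed.
No exception displaces § 87.2.

Yes — Dara must obtain a building permit.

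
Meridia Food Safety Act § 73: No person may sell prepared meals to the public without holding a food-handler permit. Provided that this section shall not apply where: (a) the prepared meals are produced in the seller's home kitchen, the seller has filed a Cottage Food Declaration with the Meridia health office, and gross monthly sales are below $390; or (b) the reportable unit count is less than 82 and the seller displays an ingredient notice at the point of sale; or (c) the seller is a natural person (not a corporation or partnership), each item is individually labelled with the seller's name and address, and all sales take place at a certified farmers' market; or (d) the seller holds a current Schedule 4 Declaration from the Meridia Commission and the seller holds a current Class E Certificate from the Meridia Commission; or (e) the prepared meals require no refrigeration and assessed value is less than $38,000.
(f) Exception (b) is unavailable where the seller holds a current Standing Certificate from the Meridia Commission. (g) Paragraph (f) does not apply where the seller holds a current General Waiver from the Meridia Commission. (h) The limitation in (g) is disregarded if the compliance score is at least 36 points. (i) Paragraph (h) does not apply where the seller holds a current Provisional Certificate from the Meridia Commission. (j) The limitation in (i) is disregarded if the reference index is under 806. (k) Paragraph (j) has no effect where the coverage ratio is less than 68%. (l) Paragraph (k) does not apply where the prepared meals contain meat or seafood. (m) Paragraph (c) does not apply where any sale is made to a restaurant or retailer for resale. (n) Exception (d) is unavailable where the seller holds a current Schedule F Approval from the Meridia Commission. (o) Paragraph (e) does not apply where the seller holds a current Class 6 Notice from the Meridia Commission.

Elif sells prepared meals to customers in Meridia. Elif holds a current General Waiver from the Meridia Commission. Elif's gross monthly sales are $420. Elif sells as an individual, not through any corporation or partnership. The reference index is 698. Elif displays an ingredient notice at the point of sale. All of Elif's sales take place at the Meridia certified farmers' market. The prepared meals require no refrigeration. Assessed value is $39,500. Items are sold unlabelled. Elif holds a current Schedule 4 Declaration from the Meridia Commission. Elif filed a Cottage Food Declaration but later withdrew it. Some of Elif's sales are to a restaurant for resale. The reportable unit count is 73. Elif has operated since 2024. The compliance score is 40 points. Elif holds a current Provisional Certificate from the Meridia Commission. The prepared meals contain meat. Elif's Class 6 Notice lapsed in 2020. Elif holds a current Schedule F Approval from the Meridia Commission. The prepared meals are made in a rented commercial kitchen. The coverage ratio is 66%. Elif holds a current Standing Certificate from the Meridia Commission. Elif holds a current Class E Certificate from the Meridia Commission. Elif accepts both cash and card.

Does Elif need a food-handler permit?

Exception (a) requires that the prepared meals are produced in the seller's home kitchen; but the prepared meals are made in a commercial kitchen, not a home kitchen, so (a) is unavailable.
Exception (b): the reportable unit count is 73, less than the 82 limit; an ingredient notice is displayed — every condition holds. But applying paragraphs (f)–(l): (f) operates against (b): a current Standing Certificate is held. (g) would limit (f) — a current General Waiver is held — but (h) sets (g) aside: (h) applies — the compliance score is 40 points, meeting the 36 points threshold. (i) is triggered (a current Provisional Certificate is held), but is overridden by (j): (j) operates against (i): the reference index is 698, under the 806 limit. (k) operates (the coverage ratio is 66%, less than the 68% limit), but is itself disapplied by (l): (l) is triggered — the prepared meals contain meat. Exception (b) does not apply.
Exception (c) fails — items are sold unlabelled.
All of (d)'s requirements are met (a current Schedule 4 Declaration is held; a current Class E Certificate is held). But: (n) applies — a current Schedule F Approval is held. So (d) is unavailable.
Exception (e) requires that assessed value is less than $38,000; but assessed value is $39,500, not less than $38,000, so (e) is unavailable.
No exception applies. The general rule governs.

Yes — Elif must hold a food-handler permit.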